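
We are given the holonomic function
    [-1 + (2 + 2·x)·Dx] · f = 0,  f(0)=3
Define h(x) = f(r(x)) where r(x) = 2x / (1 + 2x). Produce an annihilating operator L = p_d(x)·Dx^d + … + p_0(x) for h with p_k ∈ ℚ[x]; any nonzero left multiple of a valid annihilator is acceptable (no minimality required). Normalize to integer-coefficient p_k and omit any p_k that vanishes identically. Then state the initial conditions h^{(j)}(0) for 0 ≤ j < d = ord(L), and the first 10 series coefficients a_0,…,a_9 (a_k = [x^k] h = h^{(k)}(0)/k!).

L = -1 + (1 + 6·x + 8·x^2)·Dx  (order 1).
h: a_k = 3, 3, -15/2, 39/2, -423/8, 1197/8, -7059/16, 21615/16, -547383/128, 1782609/128, …
ICs: h(0) = 3.

f: a_k = 3, 3/2, -3/8, 3/16, -15/128, 21/256, -63/1024, 99/2048, -1287/32768, 2145/65536, …
Substitute x→r, Dx→(1/r')Dx; clear ⇒ L₀.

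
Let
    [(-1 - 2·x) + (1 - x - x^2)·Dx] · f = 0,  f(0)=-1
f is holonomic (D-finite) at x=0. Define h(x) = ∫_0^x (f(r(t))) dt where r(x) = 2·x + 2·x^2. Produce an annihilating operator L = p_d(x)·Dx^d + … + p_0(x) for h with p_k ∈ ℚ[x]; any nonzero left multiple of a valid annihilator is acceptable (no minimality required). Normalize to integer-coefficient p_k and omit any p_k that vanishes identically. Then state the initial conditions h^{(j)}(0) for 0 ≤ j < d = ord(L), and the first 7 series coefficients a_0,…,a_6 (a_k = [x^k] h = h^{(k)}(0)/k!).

L = (2 + 12·x + 24·x^2 + 16·x^3)·Dx + (-1 + 2·x + 6·x^2 + 8·x^3 + 4·x^4)·Dx^2  (order 2).
h: a_k = 0, -1, -1, -10/3, -10, -32, -108, …
ICs: h(0) = 0, h′(0) = -1.

f: a_k = -1, -1, -2, -3, -5, -8, -13, …
h₀=f(r): pull back L_f along r ⇒ L₀.
∫: right-multiply L₀ by Dx.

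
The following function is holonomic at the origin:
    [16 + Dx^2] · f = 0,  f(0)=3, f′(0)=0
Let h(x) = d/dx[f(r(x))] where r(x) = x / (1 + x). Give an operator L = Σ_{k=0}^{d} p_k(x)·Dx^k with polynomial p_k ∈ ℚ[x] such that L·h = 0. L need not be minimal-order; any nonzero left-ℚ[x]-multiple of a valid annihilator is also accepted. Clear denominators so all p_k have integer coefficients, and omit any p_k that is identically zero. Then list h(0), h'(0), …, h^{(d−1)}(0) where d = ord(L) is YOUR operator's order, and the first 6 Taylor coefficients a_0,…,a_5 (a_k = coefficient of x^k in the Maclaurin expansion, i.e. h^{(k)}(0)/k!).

L = (22 + 12·x + 6·x^2) + (6 + 18·x + 18·x^2 + 6·x^3)·Dx + (1 + 4·x + 6·x^2 + 4·x^3 + x^4)·Dx^2  (order 2).
h: a_k = 0, -48, 144, -160, -160, 5488/5, …
ICs: h(0) = 0, h′(0) = -48.

f: a_k = 3, 0, -24, 0, 32, 0, …
h₀=f(r): pull back L_f along r ⇒ L₀.
Differentiate: ansatz ord ≤ ord L₀ ⇒ L.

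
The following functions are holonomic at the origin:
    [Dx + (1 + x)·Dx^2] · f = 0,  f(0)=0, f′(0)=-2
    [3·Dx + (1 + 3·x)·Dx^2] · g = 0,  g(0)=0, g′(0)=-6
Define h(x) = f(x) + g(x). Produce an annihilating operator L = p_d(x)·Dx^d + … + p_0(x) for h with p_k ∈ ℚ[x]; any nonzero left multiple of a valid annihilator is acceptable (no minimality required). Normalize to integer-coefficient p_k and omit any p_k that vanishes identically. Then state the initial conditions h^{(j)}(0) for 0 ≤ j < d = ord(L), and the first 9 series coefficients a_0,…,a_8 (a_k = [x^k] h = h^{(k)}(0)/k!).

f: a_k = 0, -2, 1, -2/3, 1/2, -2/5, 1/3, -2/7, 1/4, …
g: a_k = 0, -6, 9, -18, 81/2, -486/5, 243, -4374/7, 6561/4, …
f+g: L₀ = lclm(L_f,L_g), ord ≤ 2+2.
L = 6·Dx + (8 + 12·x)·Dx^2 + (1 + 4·x + 3·x^2)·Dx^3  (order 3).
h: a_k = 0, -8, 10, -56/3, 41, -488/5, 730/3, -4376/7, 3281/2, …
ICs: h(0) = 0, h′(0) = -8, h′′(0) = 20.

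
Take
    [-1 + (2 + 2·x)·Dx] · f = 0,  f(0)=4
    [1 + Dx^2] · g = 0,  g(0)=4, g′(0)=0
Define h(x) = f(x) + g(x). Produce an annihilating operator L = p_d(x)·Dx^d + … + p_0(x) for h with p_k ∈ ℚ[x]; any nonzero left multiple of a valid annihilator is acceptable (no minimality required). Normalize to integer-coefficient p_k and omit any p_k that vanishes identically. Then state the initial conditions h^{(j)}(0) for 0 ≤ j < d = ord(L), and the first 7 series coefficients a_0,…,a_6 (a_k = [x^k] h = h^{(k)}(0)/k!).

L = (-7 - 8·x - 4·x^2) + (6 + 22·x + 24·x^2 + 8·x^3)·Dx + (-7 - 8·x - 4·x^2)·Dx^2 + (6 + 22·x + 24·x^2 + 8·x^3)·Dx^3  (order 3).
h: a_k = 8, 2, -5/2, 1/4, 1/96, 7/64, -1009/11520, …
ICs: h(0) = 8, h′(0) = 2, h′′(0) = -5.

f: a_k = 4, 2, -1/2, 1/4, -5/32, 7/64, -21/256, …
g: a_k = 4, 0, -2, 0, 1/6, 0, -1/180, …
Sum ⇒ L₀ = lclm(L_f,L_g) in ℚ(x)⟨Dx⟩.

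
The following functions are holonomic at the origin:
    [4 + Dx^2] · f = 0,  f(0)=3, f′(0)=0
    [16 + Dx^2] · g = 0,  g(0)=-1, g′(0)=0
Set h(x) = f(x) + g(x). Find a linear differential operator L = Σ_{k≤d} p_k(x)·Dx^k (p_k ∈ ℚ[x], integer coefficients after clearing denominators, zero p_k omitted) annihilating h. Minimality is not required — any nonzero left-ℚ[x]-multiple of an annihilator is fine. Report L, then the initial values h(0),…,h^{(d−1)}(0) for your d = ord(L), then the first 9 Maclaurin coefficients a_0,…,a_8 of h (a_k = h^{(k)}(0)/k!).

f: a_k = 3, 0, -6, 0, 2, 0, -4/15, 0, 2/105, …
g: a_k = -1, 0, 8, 0, -32/3, 0, 256/45, 0, -512/315, …
f+g: L₀ = lclm(L_f,L_g), ord ≤ 2+2.
L = 64 + 20·Dx^2 + Dx^4  (order 4).
h: a_k = 2, 0, 2, 0, -26/3, 0, 244/45, 0, -506/315, …
ICs: h(0) = 2, h′(0) = 0, h′′(0) = 4, h′′′(0) = 0.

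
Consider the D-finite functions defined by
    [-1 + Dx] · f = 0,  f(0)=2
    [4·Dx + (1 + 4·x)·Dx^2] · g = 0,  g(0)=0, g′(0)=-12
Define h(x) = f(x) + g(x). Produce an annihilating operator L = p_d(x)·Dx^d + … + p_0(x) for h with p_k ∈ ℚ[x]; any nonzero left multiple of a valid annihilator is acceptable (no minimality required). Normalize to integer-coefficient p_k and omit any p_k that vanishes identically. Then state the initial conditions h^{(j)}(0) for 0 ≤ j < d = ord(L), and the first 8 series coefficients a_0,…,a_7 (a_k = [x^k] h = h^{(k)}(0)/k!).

f: a_k = 2, 2, 1, 1/3, 1/12, 1/60, 1/360, 1/2520, …
g: a_k = 0, -12, 24, -64, 192, -3072/5, 2048, -49152/7, …
Weyl lclm of L_f,L_g ⇒ L₀ (ord ≤ 3).
L = (-36 - 16·x)·Dx + (31 - 8·x - 16·x^2)·Dx^2 + (5 + 24·x + 16·x^2)·Dx^3  (order 3).
h: a_k = 2, -10, 25, -191/3, 2305/12, -36863/60, 737281/360, -2527817/360, …
ICs: h(0) = 2, h′(0) = -10, h′′(0) = 50.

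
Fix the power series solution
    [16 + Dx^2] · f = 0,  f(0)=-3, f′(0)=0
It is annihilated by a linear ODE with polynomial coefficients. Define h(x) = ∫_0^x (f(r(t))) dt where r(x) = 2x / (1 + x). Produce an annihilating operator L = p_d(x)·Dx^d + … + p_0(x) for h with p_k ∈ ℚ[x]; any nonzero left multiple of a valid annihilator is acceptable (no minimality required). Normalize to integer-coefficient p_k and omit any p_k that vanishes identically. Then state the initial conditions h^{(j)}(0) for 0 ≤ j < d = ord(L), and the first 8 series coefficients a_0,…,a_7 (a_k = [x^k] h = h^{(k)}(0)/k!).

f: a_k = -3, 0, 24, 0, -32, 0, 256/15, 0, …
Substitute x→r, Dx→(1/r')Dx; clear ⇒ L₀.
h=∫h₀ ⇒ L = L₀·Dx.
L = 64·Dx + (2 + 6·x + 6·x^2 + 2·x^3)·Dx^2 + (1 + 4·x + 6·x^2 + 4·x^3 + x^4)·Dx^3  (order 3).
h: a_k = 0, -3, 0, 32, -48, -224/5, 832/3, -53216/105, …
ICs: h(0) = 0, h′(0) = -3, h′′(0) = 0.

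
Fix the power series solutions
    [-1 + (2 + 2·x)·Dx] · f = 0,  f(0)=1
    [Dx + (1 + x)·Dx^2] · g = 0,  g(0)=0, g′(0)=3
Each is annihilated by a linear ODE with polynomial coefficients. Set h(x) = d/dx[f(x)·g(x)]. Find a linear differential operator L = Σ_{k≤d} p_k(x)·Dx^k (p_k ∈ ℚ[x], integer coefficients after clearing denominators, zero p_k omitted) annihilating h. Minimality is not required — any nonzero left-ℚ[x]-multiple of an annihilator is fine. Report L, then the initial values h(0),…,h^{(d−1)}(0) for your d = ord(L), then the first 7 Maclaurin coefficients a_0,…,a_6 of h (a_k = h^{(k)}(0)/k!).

L = 1 + (8 + 8·x)·Dx + (4 + 8·x + 4·x^2)·Dx^2  (order 2).
h: a_k = 3, 0, -3/8, 1/2, -71/128, 93/160, -3043/5120, …
ICs: h(0) = 3, h′(0) = 0.

f: a_k = 1, 1/2, -1/8, 1/16, -5/128, 7/256, -21/1024, …
g: a_k = 0, 3, -3/2, 1, -3/4, 3/5, -1/2, …
f·g: L₀ = L_f ⊗_s L_g, ord ≤ 1·2.
h₀' ⇒ L via d/dx closure of L₀.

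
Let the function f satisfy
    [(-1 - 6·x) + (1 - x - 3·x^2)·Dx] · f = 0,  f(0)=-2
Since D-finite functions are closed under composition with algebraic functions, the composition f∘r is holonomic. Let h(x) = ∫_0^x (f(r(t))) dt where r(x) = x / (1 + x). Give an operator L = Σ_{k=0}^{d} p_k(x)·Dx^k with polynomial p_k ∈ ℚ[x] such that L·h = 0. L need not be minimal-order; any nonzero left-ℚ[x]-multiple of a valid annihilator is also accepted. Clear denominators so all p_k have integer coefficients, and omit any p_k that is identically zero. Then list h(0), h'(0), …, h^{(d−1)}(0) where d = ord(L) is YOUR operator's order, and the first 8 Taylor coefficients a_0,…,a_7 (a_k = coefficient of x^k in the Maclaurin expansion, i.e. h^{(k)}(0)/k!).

f: a_k = -2, -2, -8, -14, -38, -80, -194, -434, …
Substitute x→r, Dx→(1/r')Dx; clear ⇒ L₀.
Integrate: L := L₀·Dx.
L = (1 + 7·x)·Dx + (-1 - 2·x + 2·x^2 + 3·x^3)·Dx^2  (order 2).
h: a_k = 0, -2, -1, -2, 0, -18/5, 3, -72/7, …
ICs: h(0) = 0, h′(0) = -2.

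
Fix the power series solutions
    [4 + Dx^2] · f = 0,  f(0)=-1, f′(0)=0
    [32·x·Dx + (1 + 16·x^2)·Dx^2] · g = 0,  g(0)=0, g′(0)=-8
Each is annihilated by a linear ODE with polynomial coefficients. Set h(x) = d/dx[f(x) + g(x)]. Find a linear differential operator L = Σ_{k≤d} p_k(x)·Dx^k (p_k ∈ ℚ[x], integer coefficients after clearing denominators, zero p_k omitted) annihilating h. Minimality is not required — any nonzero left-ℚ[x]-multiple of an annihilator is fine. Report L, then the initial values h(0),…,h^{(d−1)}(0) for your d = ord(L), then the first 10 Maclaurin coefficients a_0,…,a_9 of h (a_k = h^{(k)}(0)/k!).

L = (-6016·x + 102400·x^3 + 32768·x^5) + (-28 + 1216·x^2 + 27648·x^4 + 16384·x^6)·Dx + (-1504·x + 25600·x^3 + 8192·x^5)·Dx^2 + (-7 + 304·x^2 + 6912·x^4 + 4096·x^6)·Dx^3  (order 3).
h: a_k = -8, 4, 128, -8/3, -2048, 8/15, 32768, -16/315, -524288, 8/2835, …
ICs: h(0) = -8, h′(0) = 4, h′′(0) = 256.

f: a_k = -1, 0, 2, 0, -2/3, 0, 4/45, 0, -2/315, 0, …
g: a_k = 0, -8, 0, 128/3, 0, -2048/5, 0, 32768/7, 0, -524288/9, …
h₀=f+g: left-lcm gives L₀, ord ≤ 4.
h₀' ⇒ L via d/dx closure of L₀.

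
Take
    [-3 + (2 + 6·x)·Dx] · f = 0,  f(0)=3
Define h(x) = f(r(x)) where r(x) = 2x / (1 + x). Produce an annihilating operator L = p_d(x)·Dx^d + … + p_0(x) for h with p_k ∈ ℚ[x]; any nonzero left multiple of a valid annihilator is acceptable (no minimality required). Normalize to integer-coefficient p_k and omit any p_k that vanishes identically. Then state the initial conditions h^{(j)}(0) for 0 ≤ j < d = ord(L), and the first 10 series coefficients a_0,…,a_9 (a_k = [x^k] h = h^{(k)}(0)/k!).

f: a_k = 3, 9/2, -27/8, 81/16, -1215/128, 5103/256, -45927/1024, 216513/2048, -8444007/32768, 42220035/65536, …
h₀=f(r): pull back L_f along r ⇒ L₀.
L = -3 + (1 + 8·x + 7·x^2)·Dx  (order 1).
h: a_k = 3, 9, -45/2, 153/2, -2583/8, 12411/8, -128961/16, 704925/16, -31944663/128, 185810427/128, …
ICs: h(0) = 3.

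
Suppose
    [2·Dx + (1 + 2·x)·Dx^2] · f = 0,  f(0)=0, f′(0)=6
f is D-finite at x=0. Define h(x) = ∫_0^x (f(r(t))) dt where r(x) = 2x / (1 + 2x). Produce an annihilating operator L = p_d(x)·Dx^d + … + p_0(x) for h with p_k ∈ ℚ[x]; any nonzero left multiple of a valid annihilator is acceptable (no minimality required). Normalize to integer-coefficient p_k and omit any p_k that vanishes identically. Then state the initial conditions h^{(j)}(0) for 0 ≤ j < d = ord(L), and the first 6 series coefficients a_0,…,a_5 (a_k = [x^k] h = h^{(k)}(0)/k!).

L = (8 + 24·x)·Dx^2 + (1 + 8·x + 12·x^2)·Dx^3  (order 3).
h: a_k = 0, 0, 6, -16, 52, -192, …
ICs: h(0) = 0, h′(0) = 0, h′′(0) = 12.

f: a_k = 0, 6, -6, 8, -12, 96/5, …
L₀ from L_f via x↦r, Dx↦r'^{-1}Dx.
∫: right-multiply L₀ by Dx.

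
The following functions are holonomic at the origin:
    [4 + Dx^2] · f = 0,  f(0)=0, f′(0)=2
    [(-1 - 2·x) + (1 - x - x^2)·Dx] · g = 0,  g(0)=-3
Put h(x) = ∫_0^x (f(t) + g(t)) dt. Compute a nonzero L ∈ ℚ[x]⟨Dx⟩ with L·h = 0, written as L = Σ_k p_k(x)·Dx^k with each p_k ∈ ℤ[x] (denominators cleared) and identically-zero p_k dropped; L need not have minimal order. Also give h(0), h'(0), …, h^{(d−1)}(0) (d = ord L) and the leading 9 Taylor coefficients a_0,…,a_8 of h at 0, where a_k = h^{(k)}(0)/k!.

f: a_k = 0, 2, 0, -4/3, 0, 4/15, 0, -8/315, 0, …
g: a_k = -3, -3, -6, -9, -15, -24, -39, -63, -102, …
Sum ⇒ L₀ = lclm(L_f,L_g) in ℚ(x)⟨Dx⟩.
h=∫₀ˣh₀: take L = L₀·Dx.
L = (-44 - 96·x - 32·x^2 - 48·x^3 - 40·x^4 - 16·x^5)·Dx + (16 - 20·x - 8·x^2 + 16·x^3 - 12·x^4 - 24·x^5 - 8·x^6)·Dx^2 + (-11 - 24·x - 8·x^2 - 12·x^3 - 10·x^4 - 4·x^5)·Dx^3 + (4 - 5·x - 2·x^2 + 4·x^3 - 3·x^4 - 6·x^5 - 2·x^6)·Dx^4  (order 4).
h: a_k = 0, -3, -1/2, -2, -31/12, -3, -178/45, -39/7, -19853/2520, …
ICs: h(0) = 0, h′(0) = -3, h′′(0) = -1, h′′′(0) = -12.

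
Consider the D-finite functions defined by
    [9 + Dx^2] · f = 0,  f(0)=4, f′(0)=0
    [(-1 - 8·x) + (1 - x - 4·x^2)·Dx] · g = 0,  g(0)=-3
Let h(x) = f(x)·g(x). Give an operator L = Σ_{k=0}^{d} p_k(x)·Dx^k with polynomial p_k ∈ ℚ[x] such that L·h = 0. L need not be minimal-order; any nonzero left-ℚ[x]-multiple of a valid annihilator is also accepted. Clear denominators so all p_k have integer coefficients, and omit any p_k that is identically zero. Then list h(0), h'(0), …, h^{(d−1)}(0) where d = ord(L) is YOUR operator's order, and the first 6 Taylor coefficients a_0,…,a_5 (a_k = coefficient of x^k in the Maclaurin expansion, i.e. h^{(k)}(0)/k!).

f: a_k = 4, 0, -18, 0, 27/2, 0, …
g: a_k = -3, -3, -15, -27, -87, -195, …
Sym-product of L_f,L_g gives L₀ (≤ ord 2).
L = (-1 + 9·x + 36·x^2) + (2 + 16·x)·Dx + (-1 + x + 4·x^2)·Dx^2  (order 2).
h: a_k = -12, -12, -6, -54, -237/2, -669/2, …
ICs: h(0) = -12, h′(0) = -12.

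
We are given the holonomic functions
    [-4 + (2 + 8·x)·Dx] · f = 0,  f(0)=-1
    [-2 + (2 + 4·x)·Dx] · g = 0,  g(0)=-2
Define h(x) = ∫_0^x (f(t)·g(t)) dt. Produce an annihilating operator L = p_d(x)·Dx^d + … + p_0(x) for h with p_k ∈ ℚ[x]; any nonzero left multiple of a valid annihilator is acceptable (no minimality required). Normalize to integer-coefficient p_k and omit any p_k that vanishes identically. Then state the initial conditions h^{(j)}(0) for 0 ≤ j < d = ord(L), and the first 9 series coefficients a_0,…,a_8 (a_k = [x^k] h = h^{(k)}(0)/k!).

L = (-3 - 8·x)·Dx + (1 + 6·x + 8·x^2)·Dx^2  (order 2).
h: a_k = 0, 2, 3, -1/3, 3/4, -37/20, 39/8, -757/56, 2499/64, …
ICs: h(0) = 0, h′(0) = 2.

f: a_k = -1, -2, 2, -4, 10, -28, 84, -264, 858, …
g: a_k = -2, -2, 1, -1, 5/4, -7/4, 21/8, -33/8, 429/64, …
Product ⇒ symmetric product L₀, ord ≤ 1.
h=∫₀ˣh₀: take L = L₀·Dx.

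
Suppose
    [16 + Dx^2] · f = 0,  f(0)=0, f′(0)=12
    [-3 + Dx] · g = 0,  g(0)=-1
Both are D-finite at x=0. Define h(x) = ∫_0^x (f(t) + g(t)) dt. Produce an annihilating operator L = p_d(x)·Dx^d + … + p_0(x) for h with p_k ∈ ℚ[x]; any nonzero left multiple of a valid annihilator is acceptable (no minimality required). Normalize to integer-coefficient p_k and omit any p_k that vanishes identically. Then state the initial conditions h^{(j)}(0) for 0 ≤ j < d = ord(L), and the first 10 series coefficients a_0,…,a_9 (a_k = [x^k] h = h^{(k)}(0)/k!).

f: a_k = 0, 12, 0, -32, 0, 128/5, 0, -1024/105, 0, 2048/945, …
g: a_k = -1, -3, -9/2, -9/2, -27/8, -81/40, -81/80, -243/560, -729/4480, -243/4480, …
Sum ⇒ L₀ = lclm(L_f,L_g) in ℚ(x)⟨Dx⟩.
Integrate: L := L₀·Dx.
L = -48·Dx + 16·Dx^2 - 3·Dx^3 + Dx^4  (order 4).
h: a_k = 0, -1, 9/2, -3/2, -73/8, -27/40, 943/240, -81/560, -17113/13440, -81/4480, …
ICs: h(0) = 0, h′(0) = -1, h′′(0) = 9, h′′′(0) = -9.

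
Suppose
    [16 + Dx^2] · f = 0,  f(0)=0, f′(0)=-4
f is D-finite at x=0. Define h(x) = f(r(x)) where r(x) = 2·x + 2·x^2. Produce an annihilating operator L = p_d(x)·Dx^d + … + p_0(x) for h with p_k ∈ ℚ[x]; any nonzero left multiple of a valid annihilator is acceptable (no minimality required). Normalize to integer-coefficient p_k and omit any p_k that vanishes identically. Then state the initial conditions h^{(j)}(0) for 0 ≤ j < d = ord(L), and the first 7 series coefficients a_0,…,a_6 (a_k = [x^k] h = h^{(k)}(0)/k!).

f: a_k = 0, -4, 0, 32/3, 0, -128/15, 0, …
f∘r: x↦r, Dx↦Dx/r' in L_f ⇒ L₀.
L = (64 + 384·x + 768·x^2 + 512·x^3) - 2·Dx + (1 + 2·x)·Dx^2  (order 2).
h: a_k = 0, -8, -8, 256/3, 256, -256/15, -1280, …
ICs: h(0) = 0, h′(0) = -8.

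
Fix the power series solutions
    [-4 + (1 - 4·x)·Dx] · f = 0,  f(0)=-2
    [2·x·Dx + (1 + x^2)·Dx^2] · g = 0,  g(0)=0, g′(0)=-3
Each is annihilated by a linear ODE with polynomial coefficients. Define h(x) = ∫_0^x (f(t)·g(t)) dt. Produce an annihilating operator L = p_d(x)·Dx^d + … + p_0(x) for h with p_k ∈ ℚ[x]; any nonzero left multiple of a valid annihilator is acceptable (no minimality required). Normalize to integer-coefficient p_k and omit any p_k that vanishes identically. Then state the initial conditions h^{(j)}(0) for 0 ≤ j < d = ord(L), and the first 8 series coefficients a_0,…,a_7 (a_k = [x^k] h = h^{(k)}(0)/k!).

f: a_k = -2, -8, -32, -128, -512, -2048, -8192, -32768, …
g: a_k = 0, -3, 0, 1, 0, -3/5, 0, 3/7, …
Product ⇒ symmetric product L₀, ord ≤ 2.
Integrate: L := L₀·Dx.
L = 8·x·Dx + (8 - 2·x + 16·x^2)·Dx^2 + (-1 + 4·x - x^2 + 4·x^3)·Dx^3  (order 3).
h: a_k = 0, 0, 3, 8, 47/2, 376/5, 3763/15, 30104/35, …
ICs: h(0) = 0, h′(0) = 0, h′′(0) = 6.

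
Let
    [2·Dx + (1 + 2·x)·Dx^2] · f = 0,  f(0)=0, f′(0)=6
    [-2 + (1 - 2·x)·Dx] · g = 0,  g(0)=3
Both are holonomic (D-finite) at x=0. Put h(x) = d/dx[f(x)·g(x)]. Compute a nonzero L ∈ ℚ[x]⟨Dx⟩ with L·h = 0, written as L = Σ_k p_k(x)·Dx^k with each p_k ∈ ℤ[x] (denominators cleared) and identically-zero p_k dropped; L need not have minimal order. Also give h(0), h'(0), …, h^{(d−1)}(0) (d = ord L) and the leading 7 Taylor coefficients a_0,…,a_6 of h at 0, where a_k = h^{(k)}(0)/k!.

f: a_k = 0, 6, -6, 8, -12, 96/5, -32, …
g: a_k = 3, 6, 12, 24, 48, 96, 192, …
h₀=f·g: eliminate ⇒ L₀, order ≤ 2·1.
Differentiate: ansatz ord ≤ ord L₀ ⇒ L.
L = 16 + (2 + 20·x)·Dx + (-1 + 4·x^2)·Dx^2  (order 2).
h: a_k = 18, 36, 180, 336, 1128, 10656/5, 30624/5, …
ICs: h(0) = 18, h′(0) = 36.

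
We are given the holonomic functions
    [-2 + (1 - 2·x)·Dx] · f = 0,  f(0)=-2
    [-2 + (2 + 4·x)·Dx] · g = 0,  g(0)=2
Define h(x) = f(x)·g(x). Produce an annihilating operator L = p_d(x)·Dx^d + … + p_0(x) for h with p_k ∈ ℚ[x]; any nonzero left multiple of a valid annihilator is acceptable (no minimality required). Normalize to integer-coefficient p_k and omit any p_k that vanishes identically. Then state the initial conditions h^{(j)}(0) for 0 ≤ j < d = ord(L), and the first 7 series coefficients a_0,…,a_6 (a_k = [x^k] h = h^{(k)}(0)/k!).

f: a_k = -2, -4, -8, -16, -32, -64, -128, …
g: a_k = 2, 2, -1, 1, -5/4, 7/4, -21/8, …
L₀ := L_f ⊗_s L_g (sym. prod.), ord ≤ 1.
L = (3 + 2·x) + (-1 + 4·x^2)·Dx  (order 1).
h: a_k = -4, -12, -22, -46, -179/2, -365/2, -1439/4, …
ICs: h(0) = -4.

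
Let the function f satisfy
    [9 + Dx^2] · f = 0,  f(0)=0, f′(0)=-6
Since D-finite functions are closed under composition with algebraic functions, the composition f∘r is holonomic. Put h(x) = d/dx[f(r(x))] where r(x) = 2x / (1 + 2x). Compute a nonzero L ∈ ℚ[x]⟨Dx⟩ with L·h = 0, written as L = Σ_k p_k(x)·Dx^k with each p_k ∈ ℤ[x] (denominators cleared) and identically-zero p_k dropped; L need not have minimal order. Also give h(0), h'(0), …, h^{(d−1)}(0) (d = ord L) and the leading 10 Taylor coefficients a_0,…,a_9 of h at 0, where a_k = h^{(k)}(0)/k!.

L = (60 + 96·x + 96·x^2) + (12 + 72·x + 144·x^2 + 96·x^3)·Dx + (1 + 8·x + 24·x^2 + 32·x^3 + 16·x^4)·Dx^2  (order 2).
h: a_k = -12, 48, 72, -1344, 7032, -24480, 309648/5, -484608/5, -2146392/35, 8628576/7, …
ICs: h(0) = -12, h′(0) = 48.

f: a_k = 0, -6, 0, 9, 0, -81/20, 0, 243/280, 0, -243/2240, …
Change of var in L_f (x↦r) gives L₀.
h=h₀': d/dx-closure on L₀ ⇒ L.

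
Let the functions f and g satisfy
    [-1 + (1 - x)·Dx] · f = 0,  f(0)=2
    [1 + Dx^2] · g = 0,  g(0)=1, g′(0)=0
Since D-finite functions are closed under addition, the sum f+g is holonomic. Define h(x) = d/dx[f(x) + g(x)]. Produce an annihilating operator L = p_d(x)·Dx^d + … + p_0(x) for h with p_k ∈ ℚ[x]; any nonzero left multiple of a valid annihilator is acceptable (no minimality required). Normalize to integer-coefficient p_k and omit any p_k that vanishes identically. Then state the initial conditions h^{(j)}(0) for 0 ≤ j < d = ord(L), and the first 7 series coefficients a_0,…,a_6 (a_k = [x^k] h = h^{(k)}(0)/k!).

L = (26 - 4·x + 2·x^2) + (-7 + 9·x - 3·x^2 + x^3)·Dx + (26 - 4·x + 2·x^2)·Dx^2 + (-7 + 9·x - 3·x^2 + x^3)·Dx^3  (order 3).
h: a_k = 2, 3, 6, 49/6, 10, 1439/120, 14, …
ICs: h(0) = 2, h′(0) = 3, h′′(0) = 12.

f: a_k = 2, 2, 2, 2, 2, 2, 2, …
g: a_k = 1, 0, -1/2, 0, 1/24, 0, -1/720, …
Sum ⇒ L₀ = lclm(L_f,L_g) in ℚ(x)⟨Dx⟩.
h₀' ⇒ L via d/dx closure of L₀.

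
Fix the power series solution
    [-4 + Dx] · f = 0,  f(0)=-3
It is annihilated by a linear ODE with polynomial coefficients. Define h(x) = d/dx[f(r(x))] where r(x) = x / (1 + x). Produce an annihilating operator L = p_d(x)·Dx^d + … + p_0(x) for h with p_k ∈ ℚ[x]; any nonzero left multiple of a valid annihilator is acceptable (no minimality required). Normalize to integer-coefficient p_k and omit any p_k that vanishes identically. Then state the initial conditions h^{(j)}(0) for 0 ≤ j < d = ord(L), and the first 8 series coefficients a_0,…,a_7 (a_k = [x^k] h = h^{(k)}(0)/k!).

f: a_k = -3, -12, -24, -32, -32, -128/5, -256/15, -1024/105, …
L₀ from L_f via x↦r, Dx↦r'^{-1}Dx.
Derive L from L₀ (diff closure).
L = (2 - 2·x) + (-1 - 2·x - x^2)·Dx  (order 1).
h: a_k = -12, -24, 12, 16, -28, 88/5, 68/15, -2528/105, …
ICs: h(0) = -12.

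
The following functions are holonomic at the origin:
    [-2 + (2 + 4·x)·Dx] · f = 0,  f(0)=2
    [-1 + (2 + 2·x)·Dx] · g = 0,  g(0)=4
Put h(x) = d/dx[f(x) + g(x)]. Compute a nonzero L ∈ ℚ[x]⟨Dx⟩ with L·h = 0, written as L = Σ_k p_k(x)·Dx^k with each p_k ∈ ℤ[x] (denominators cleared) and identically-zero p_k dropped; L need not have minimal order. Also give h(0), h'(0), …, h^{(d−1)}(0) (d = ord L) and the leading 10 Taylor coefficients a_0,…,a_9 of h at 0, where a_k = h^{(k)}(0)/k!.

L = -3 + (-9 - 12·x)·Dx + (-2 - 6·x - 4·x^2)·Dx^2  (order 2).
h: a_k = 4, -3, 15/4, -45/8, 595/64, -2079/128, 15015/512, -55341/1024, 1653795/16384, -6235515/32768, …
ICs: h(0) = 4, h′(0) = -3.

f: a_k = 2, 2, -1, 1, -5/4, 7/4, -21/8, 33/8, -429/64, 715/64, …
g: a_k = 4, 2, -1/2, 1/4, -5/32, 7/64, -21/256, 33/512, -429/8192, 715/16384, …
h₀=f+g: left-lcm gives L₀, ord ≤ 2.
Derive L from L₀ (diff closure).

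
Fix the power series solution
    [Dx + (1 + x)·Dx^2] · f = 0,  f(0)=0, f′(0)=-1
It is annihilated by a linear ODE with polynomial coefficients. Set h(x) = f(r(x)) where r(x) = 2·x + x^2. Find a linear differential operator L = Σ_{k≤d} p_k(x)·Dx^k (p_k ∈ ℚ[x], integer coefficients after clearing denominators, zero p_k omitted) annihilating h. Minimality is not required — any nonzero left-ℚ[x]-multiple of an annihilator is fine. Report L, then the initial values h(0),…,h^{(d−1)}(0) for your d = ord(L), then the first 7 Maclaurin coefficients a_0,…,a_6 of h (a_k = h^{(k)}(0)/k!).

f: a_k = 0, -1, 1/2, -1/3, 1/4, -1/5, 1/6, …
Substitute x→r, Dx→(1/r')Dx; clear ⇒ L₀.
L = Dx + (1 + x)·Dx^2  (order 2).
h: a_k = 0, -2, 1, -2/3, 1/2, -2/5, 1/3, …
ICs: h(0) = 0, h′(0) = -2.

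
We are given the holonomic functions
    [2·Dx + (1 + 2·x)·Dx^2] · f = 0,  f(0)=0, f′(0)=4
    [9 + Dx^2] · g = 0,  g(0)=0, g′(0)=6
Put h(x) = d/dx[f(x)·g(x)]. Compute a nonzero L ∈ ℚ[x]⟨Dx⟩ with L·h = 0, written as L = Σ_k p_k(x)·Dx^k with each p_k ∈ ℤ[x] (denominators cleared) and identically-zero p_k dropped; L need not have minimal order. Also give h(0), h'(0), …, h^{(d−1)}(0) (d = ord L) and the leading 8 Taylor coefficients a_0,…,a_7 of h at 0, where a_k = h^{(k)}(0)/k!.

L = (-1890 - 5103·x + 24057·x^2 + 163296·x^3 + 344088·x^4 + 314928·x^5 + 104976·x^6) + (-297 + 1998·x + 19440·x^2 + 51840·x^3 + 58320·x^4 + 23328·x^5)·Dx + (-147 + 738·x + 11106·x^2 + 44064·x^3 + 80352·x^4 + 69984·x^5 + 23328·x^6)·Dx^2 + (-33 + 222·x + 2160·x^2 + 5760·x^3 + 6480·x^4 + 2592·x^5)·Dx^3 + (7 + 145·x + 937·x^2 + 2880·x^3 + 4680·x^4 + 3888·x^5 + 1296·x^6)·Dx^4  (order 4).
h: a_k = 0, 48, -72, -16, -60, 270, -2527/5, 6852/7, …
ICs: h(0) = 0, h′(0) = 48, h′′(0) = -144, h′′′(0) = -96.

f: a_k = 0, 4, -4, 16/3, -8, 64/5, -64/3, 256/7, …
g: a_k = 0, 6, 0, -9, 0, 81/20, 0, -243/280, …
f·g: L₀ = L_f ⊗_s L_g, ord ≤ 2·2.
h=h₀': d/dx-closure on L₀ ⇒ L.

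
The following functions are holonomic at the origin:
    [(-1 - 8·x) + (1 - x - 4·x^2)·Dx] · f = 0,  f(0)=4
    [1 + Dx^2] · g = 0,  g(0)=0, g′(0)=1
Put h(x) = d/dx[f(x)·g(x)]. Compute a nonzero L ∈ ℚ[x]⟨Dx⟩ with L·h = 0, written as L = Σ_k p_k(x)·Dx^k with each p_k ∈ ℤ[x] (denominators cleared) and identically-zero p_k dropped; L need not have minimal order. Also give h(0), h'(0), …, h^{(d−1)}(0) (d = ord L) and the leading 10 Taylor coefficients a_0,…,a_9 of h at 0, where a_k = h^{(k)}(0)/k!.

f: a_k = 4, 4, 20, 36, 116, 260, 724, 1764, 4660, 11716, …
g: a_k = 0, 1, 0, -1/6, 0, 1/120, 0, -1/5040, 0, 1/362880, …
f·g: L₀ = L_f ⊗_s L_g, ord ≤ 1·2.
Derive L from L₀ (diff closure).
L = (159 - 2·x - 7·x^2 + 8·x^3 + 16·x^4) + (22 + 178·x + 24·x^2 + 64·x^3)·Dx + (-7 + 6·x + 25·x^2 + 8·x^3 + 16·x^4)·Dx^2  (order 2).
h: a_k = 4, 8, 58, 424/3, 1127/2, 7621/5, 888089/180, 4336834/315, 411895657/10080, 1036399753/9072, …
ICs: h(0) = 4, h′(0) = 8.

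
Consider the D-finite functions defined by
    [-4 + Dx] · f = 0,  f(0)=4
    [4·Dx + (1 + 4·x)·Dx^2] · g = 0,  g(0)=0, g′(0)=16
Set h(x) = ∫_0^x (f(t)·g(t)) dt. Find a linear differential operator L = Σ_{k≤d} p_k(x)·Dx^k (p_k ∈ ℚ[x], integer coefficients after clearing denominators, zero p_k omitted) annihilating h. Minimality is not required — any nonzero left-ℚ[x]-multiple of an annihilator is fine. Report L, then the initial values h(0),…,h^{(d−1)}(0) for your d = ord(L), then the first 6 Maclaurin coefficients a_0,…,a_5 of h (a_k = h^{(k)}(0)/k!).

f: a_k = 4, 16, 32, 128/3, 128/3, 512/15, …
g: a_k = 0, 16, -32, 256/3, -256, 4096/5, …
h₀=f·g: eliminate ⇒ L₀, order ≤ 1·2.
h=∫₀ˣh₀: take L = L₀·Dx.
L = 64·x·Dx + (-4 - 32·x)·Dx^2 + (1 + 4·x)·Dx^3  (order 3).
h: a_k = 0, 0, 32, 128/3, 256/3, 0, …
ICs: h(0) = 0, h′(0) = 0, h′′(0) = 64.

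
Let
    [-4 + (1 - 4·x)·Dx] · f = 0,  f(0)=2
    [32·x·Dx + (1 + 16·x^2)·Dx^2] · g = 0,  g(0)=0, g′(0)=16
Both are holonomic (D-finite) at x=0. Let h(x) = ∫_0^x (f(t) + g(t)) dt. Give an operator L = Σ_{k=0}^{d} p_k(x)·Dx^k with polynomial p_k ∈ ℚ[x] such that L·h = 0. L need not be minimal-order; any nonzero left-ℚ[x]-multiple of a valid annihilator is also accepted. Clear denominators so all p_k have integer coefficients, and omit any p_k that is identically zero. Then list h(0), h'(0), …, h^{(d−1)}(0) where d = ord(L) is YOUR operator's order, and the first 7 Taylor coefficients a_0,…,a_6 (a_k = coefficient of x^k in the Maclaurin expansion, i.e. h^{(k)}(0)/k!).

f: a_k = 2, 8, 32, 128, 512, 2048, 8192, …
g: a_k = 0, 16, 0, -256/3, 0, 4096/5, 0, …
L₀ := lclm(L_f,L_g); ord L₀ ≤ 1+2.
h=∫₀ˣh₀: take L = L₀·Dx.
L = (-32 + 512·x + 1536·x^2)·Dx^2 + (16 - 32·x + 256·x^2 + 1536·x^3)·Dx^3 + (-1 + 256·x^4)·Dx^4  (order 4).
h: a_k = 0, 2, 12, 32/3, 32/3, 512/5, 7168/15, …
ICs: h(0) = 0, h′(0) = 2, h′′(0) = 24, h′′′(0) = 64.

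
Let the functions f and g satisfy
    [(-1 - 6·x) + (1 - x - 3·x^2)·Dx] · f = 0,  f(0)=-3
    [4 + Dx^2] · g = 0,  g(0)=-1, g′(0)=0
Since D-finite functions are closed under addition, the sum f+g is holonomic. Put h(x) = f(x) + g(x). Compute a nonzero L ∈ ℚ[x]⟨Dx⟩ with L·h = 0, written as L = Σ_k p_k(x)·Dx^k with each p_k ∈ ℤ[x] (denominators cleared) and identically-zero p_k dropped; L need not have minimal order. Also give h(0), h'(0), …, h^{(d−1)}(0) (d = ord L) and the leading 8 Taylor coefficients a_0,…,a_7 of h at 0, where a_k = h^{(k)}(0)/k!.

f: a_k = -3, -3, -12, -21, -57, -120, -291, -651, …
g: a_k = -1, 0, 2, 0, -2/3, 0, 4/45, 0, …
Weyl lclm of L_f,L_g ⇒ L₀ (ord ≤ 3).
L = (92 + 608·x + 512·x^2 + 1104·x^3 + 360·x^4 + 432·x^5) + (-24 + 4·x + 24·x^2 + 80·x^3 + 180·x^4 + 216·x^5 + 216·x^6)·Dx + (23 + 152·x + 128·x^2 + 276·x^3 + 90·x^4 + 108·x^5)·Dx^2 + (-6 + x + 6·x^2 + 20·x^3 + 45·x^4 + 54·x^5 + 54·x^6)·Dx^3  (order 3).
h: a_k = -4, -3, -10, -21, -173/3, -120, -13091/45, -651, …
ICs: h(0) = -4, h′(0) = -3, h′′(0) = -20.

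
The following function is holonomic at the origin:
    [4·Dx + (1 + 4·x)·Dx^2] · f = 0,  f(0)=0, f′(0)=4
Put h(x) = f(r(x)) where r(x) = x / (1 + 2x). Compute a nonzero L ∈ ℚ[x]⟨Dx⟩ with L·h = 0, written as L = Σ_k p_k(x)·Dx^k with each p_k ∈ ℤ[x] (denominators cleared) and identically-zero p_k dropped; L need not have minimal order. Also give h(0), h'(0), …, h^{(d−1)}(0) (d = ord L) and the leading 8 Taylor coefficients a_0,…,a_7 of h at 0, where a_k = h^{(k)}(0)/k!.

L = (8 + 24·x)·Dx + (1 + 8·x + 12·x^2)·Dx^2  (order 2).
h: a_k = 0, 4, -16, 208/3, -320, 7744/5, -23296/3, 279808/7, …
ICs: h(0) = 0, h′(0) = 4.

f: a_k = 0, 4, -8, 64/3, -64, 1024/5, -2048/3, 16384/7, …
h₀=f(r): pull back L_f along r ⇒ L₀.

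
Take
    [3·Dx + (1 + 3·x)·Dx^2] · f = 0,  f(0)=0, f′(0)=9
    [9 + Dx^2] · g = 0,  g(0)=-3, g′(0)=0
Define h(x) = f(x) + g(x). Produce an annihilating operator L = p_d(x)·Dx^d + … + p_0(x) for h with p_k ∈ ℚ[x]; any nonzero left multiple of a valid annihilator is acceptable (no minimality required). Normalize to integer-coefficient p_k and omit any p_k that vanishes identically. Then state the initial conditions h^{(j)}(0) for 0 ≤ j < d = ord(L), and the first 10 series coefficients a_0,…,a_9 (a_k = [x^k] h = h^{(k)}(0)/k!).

f: a_k = 0, 9, -27/2, 27, -243/4, 729/5, -729/2, 6561/7, -19683/8, 6561, …
g: a_k = -3, 0, 27/2, 0, -81/8, 0, 243/80, 0, -2187/4480, 0, …
h₀=f+g: left-lcm gives L₀, ord ≤ 4.
L = (63 + 54·x + 81·x^2)·Dx + (9 + 45·x + 81·x^2 + 81·x^3)·Dx^2 + (7 + 6·x + 9·x^2)·Dx^3 + (1 + 5·x + 9·x^2 + 9·x^3)·Dx^4  (order 4).
h: a_k = -3, 9, 0, 27, -567/8, 729/5, -28917/80, 6561/7, -11024667/4480, 6561, …
ICs: h(0) = -3, h′(0) = 9, h′′(0) = 0, h′′′(0) = 162.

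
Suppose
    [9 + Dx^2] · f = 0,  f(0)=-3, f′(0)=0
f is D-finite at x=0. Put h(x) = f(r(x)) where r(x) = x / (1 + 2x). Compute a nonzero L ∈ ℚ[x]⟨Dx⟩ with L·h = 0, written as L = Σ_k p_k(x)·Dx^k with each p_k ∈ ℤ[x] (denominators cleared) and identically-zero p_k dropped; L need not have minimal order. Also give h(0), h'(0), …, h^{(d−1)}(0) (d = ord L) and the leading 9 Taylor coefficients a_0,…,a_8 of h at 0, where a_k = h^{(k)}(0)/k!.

L = 9 + (4 + 24·x + 48·x^2 + 32·x^3)·Dx + (1 + 8·x + 24·x^2 + 32·x^3 + 16·x^4)·Dx^2  (order 2).
h: a_k = -3, 0, 27/2, -54, 1215/8, -351, 54243/80, -20169/20, 566865/896, …
ICs: h(0) = -3, h′(0) = 0.

f: a_k = -3, 0, 27/2, 0, -81/8, 0, 243/80, 0, -2187/4480, …
f∘r: x↦r, Dx↦Dx/r' in L_f ⇒ L₀.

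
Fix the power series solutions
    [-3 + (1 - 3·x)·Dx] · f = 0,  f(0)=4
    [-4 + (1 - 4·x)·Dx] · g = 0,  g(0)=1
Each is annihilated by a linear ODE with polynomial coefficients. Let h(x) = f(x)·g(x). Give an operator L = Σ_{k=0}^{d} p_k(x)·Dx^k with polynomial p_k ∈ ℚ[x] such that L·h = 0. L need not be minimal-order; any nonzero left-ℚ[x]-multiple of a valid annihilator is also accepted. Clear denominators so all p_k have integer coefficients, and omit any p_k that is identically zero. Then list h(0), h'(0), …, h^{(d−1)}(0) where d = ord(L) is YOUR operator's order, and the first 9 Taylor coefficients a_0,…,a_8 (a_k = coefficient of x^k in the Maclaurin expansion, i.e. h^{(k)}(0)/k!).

L = (-7 + 24·x) + (1 - 7·x + 12·x^2)·Dx  (order 1).
h: a_k = 4, 28, 148, 700, 3124, 13468, 56788, 235900, 969844, …
ICs: h(0) = 4.

f: a_k = 4, 12, 36, 108, 324, 972, 2916, 8748, 26244, …
g: a_k = 1, 4, 16, 64, 256, 1024, 4096, 16384, 65536, …
f·g: L₀ = L_f ⊗_s L_g, ord ≤ 1·1.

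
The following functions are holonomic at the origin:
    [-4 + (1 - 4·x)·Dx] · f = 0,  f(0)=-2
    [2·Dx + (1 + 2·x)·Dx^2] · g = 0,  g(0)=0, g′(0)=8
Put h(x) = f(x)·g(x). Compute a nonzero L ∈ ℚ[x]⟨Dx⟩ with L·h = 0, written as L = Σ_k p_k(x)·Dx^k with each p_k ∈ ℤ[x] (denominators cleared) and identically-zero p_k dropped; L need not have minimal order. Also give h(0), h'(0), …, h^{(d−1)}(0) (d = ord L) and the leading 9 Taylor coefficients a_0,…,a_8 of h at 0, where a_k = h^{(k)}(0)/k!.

L = 8 + (6 + 24·x)·Dx + (-1 + 2·x + 8·x^2)·Dx^2  (order 2).
h: a_k = 0, -16, -48, -640/3, -2464/3, -50048/15, -66304/5, -1861632/35, -7437568/35, …
ICs: h(0) = 0, h′(0) = -16.

f: a_k = -2, -8, -32, -128, -512, -2048, -8192, -32768, -131072, …
g: a_k = 0, 8, -8, 32/3, -16, 128/5, -128/3, 512/7, -128, …
Product ⇒ symmetric product L₀, ord ≤ 2.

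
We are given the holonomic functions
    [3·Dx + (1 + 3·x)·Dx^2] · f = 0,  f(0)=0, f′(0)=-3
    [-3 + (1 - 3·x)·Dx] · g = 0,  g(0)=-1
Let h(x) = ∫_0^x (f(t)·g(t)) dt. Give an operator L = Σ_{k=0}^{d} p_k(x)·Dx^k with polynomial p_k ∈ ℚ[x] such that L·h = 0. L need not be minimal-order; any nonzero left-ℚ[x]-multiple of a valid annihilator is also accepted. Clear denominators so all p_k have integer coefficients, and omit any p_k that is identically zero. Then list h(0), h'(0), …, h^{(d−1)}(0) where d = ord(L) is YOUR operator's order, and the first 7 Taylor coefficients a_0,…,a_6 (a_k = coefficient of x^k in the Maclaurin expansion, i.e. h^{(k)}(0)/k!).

f: a_k = 0, -3, 9/2, -9, 81/4, -243/5, 243/2, …
g: a_k = -1, -3, -9, -27, -81, -243, -729, …
L₀ := L_f ⊗_s L_g (sym. prod.), ord ≤ 2.
h=∫₀ˣh₀: take L = L₀·Dx.
L = 9·Dx + (3 + 27·x)·Dx^2 + (-1 + 9·x^2)·Dx^3  (order 3).
h: a_k = 0, 0, 3/2, 3/2, 45/8, 189/20, 1269/40, …
ICs: h(0) = 0, h′(0) = 0, h′′(0) = 3.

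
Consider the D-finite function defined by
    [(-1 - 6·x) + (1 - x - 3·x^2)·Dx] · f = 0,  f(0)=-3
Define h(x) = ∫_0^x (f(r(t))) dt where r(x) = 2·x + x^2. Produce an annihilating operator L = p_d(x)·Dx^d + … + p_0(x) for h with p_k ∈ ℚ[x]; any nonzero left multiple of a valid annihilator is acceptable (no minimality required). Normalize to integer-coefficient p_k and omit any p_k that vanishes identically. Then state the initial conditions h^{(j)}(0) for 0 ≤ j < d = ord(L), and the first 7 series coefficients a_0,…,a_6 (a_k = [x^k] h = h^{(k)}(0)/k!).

f: a_k = -3, -3, -12, -21, -57, -120, -291, …
L₀ from L_f via x↦r, Dx↦r'^{-1}Dx.
h=∫₀ˣh₀: take L = L₀·Dx.
L = (2 + 26·x + 36·x^2 + 12·x^3)·Dx + (-1 + 2·x + 13·x^2 + 12·x^3 + 3·x^4)·Dx^2  (order 2).
h: a_k = 0, -3, -3, -17, -54, -1176/5, -965, …
ICs: h(0) = 0, h′(0) = -3.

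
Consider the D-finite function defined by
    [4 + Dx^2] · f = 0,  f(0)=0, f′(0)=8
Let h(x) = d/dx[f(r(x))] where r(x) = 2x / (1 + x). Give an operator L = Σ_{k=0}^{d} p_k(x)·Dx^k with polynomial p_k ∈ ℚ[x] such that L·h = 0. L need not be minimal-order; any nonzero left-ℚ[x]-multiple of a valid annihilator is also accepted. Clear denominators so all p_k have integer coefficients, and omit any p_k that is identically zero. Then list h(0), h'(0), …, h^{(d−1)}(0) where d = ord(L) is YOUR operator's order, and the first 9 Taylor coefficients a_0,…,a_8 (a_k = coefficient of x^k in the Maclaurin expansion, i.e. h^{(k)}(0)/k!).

L = (22 + 12·x + 6·x^2) + (6 + 18·x + 18·x^2 + 6·x^3)·Dx + (1 + 4·x + 6·x^2 + 4·x^3 + x^4)·Dx^2  (order 2).
h: a_k = 16, -32, -80, 448, -3088/3, 1440, -39376/45, -80512/45, 481648/63, …
ICs: h(0) = 16, h′(0) = -32.

f: a_k = 0, 8, 0, -16/3, 0, 16/15, 0, -32/315, 0, …
Substitute x→r, Dx→(1/r')Dx; clear ⇒ L₀.
Differentiate: ansatz ord ≤ ord L₀ ⇒ L.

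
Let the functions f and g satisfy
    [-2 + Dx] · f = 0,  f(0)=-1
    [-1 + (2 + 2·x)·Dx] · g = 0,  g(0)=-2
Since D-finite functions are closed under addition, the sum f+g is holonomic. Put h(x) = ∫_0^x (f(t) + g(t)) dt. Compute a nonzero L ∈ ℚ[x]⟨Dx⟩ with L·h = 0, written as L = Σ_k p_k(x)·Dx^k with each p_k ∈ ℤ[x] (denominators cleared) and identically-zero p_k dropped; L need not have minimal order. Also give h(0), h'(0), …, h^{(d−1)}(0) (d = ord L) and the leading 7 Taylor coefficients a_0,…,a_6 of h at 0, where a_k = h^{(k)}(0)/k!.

f: a_k = -1, -2, -2, -4/3, -2/3, -4/15, -4/45, …
g: a_k = -2, -1, 1/4, -1/8, 5/64, -7/128, 21/512, …
Weyl lclm of L_f,L_g ⇒ L₀ (ord ≤ 2).
h=∫₀ˣh₀: take L = L₀·Dx.
L = (10 + 8·x)·Dx + (-17 - 32·x - 16·x^2)·Dx^2 + (6 + 14·x + 8·x^2)·Dx^3  (order 3).
h: a_k = 0, -3, -3/2, -7/12, -35/96, -113/960, -617/11520, …
ICs: h(0) = 0, h′(0) = -3, h′′(0) = -3.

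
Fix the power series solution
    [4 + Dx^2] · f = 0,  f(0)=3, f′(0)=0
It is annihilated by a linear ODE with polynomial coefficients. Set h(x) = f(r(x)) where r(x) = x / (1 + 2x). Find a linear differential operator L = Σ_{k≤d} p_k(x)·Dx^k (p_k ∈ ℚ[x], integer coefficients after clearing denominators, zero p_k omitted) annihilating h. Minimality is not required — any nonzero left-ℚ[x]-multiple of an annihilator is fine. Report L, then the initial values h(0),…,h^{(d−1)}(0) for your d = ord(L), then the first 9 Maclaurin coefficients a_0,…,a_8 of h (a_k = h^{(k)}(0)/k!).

f: a_k = 3, 0, -6, 0, 2, 0, -4/15, 0, 2/105, …
L₀ from L_f via x↦r, Dx↦r'^{-1}Dx.
L = 4 + (4 + 24·x + 48·x^2 + 32·x^3)·Dx + (1 + 8·x + 24·x^2 + 32·x^3 + 16·x^4)·Dx^2  (order 2).
h: a_k = 3, 0, -6, 24, -70, 176, -6004/15, 4176/5, -33398/21, …
ICs: h(0) = 3, h′(0) = 0.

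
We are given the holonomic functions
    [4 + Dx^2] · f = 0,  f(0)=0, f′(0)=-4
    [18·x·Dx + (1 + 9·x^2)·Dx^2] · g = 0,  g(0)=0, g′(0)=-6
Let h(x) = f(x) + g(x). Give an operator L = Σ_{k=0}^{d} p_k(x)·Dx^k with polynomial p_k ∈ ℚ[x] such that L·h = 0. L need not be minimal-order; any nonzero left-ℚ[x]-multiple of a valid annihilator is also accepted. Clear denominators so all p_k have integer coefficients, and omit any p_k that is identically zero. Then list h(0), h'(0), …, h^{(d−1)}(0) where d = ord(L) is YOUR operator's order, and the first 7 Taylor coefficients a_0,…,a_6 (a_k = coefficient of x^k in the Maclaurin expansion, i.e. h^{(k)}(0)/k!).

f: a_k = 0, -4, 0, 8/3, 0, -8/15, 0, …
g: a_k = 0, -6, 0, 18, 0, -486/5, 0, …
h₀=f+g: left-lcm gives L₀, ord ≤ 4.
L = (-3744·x + 37584·x^3 + 11664·x^5)·Dx + (-28 + 864·x^2 + 10692·x^4 + 5832·x^6)·Dx^2 + (-936·x + 9396·x^3 + 2916·x^5)·Dx^3 + (-7 + 216·x^2 + 2673·x^4 + 1458·x^6)·Dx^4  (order 4).
h: a_k = 0, -10, 0, 62/3, 0, -1466/15, 0, …
ICs: h(0) = 0, h′(0) = -10, h′′(0) = 0, h′′′(0) = 124.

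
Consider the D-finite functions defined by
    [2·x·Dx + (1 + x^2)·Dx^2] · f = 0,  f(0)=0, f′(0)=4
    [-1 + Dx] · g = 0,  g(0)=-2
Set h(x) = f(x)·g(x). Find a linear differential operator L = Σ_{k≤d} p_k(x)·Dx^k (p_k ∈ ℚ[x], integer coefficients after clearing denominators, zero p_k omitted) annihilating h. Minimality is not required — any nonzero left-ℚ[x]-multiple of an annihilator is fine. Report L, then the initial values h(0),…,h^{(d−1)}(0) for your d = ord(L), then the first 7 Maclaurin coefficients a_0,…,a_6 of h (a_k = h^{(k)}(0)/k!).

L = (1 - 2·x + x^2) + (-2 + 2·x - 2·x^2)·Dx + (1 + x^2)·Dx^2  (order 2).
h: a_k = 0, -8, -8, -4/3, 4/3, -3/5, -11/9, …
ICs: h(0) = 0, h′(0) = -8.

f: a_k = 0, 4, 0, -4/3, 0, 4/5, 0, …
g: a_k = -2, -2, -1, -1/3, -1/12, -1/60, -1/360, …
h₀=f·g: eliminate ⇒ L₀, order ≤ 2·1.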